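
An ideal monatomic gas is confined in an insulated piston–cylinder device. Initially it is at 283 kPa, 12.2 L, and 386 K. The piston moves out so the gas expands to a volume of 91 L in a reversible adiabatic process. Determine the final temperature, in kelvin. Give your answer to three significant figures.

T₂ ≈ 101 K

For a reversible adiabat TV^(γ−1) is constant, so T₂ = T₁ (V₁/V₂)^(γ−1).
γ = 5/3 for a monatomic ideal gas.
T₂ = 386 × (12.2/91)^(2/3) = 101.1 K.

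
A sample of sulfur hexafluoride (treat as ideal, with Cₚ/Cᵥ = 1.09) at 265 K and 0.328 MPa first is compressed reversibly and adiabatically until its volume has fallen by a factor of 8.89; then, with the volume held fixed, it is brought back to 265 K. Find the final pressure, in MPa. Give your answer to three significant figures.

P₃ ≈ 2.92 MPa

Adiabatic step (PV^γ = const): P₂ = 0.328×8.89^(1.09) = 3.55 MPa; T₂ = 265×8.89^(0.09) = 322.6 K.
Isochoric: P₃ = P₂(T₃/T₂) = 3.55 × (265/322.6) = 2.916 MPa.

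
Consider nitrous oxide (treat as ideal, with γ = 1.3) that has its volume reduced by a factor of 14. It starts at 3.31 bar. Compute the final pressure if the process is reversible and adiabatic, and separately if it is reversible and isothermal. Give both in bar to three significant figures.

Isothermal: P₂ = P₁(V₁/V₂) = 3.31×14 = 46.34 bar.
Adiabatic: P₂ = P₁(V₁/V₂)^γ = 3.31×14^(1.3) = 102.3 bar.

adiabatic: 102 bar; isothermal: 46.3 bar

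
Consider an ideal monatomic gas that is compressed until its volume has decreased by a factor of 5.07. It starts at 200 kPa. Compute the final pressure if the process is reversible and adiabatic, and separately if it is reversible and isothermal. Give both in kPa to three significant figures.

adiabatic: 2990 kPa; isothermal: 1010 kPa

For a monatomic ideal gas γ = 5/3.
Isothermal: P₂ = P₁(V₁/V₂) = 200×5.07 = 1014 kPa.
Adiabatic: P₂ = P₁(V₁/V₂)^γ = 200×5.07^(5/3) = 2993 kPa.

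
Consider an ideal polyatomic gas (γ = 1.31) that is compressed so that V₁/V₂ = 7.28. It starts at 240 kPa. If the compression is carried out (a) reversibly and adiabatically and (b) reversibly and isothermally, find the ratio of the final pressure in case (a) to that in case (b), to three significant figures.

P_adiabatic / P_isothermal ≈ 1.85

Isothermal: P_b = P₁(V₁/V₂) = 240×7.28.
Adiabatic: P_a = P₁(V₁/V₂)^γ = 240×7.28^(1.31).
P_a/P_b = (V₁/V₂)^(γ−1) = 7.28^(0.31) = 1.85.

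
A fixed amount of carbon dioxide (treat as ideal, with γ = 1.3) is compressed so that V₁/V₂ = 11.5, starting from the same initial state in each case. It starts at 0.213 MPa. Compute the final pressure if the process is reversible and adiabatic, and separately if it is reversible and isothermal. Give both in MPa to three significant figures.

adiabatic: 5.10 MPa; isothermal: 2.45 MPa

Isothermal: P₂ = P₁(V₁/V₂) = 0.213×11.5 = 2.45 MPa.
Adiabatic: P₂ = P₁(V₁/V₂)^γ = 0.213×11.5^(1.3) = 5.097 MPa.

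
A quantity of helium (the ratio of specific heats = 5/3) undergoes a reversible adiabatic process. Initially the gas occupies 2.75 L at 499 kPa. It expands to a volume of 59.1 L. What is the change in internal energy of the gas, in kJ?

ΔU ≈ -1.79 kJ

P₂ = P₁(V₁/V₂)^γ = 499×(2.75/59.1)^(5/3) = 3.004 kPa.
For a reversible adiabat, W_by_gas = (P₁V₁ − P₂V₂)/(γ−1).
W_by = (499000×0.00275 − 3004×0.0591) / (2/3) = 1792 J.
Q = 0 ⇒ ΔU = −W_by = -1792 J.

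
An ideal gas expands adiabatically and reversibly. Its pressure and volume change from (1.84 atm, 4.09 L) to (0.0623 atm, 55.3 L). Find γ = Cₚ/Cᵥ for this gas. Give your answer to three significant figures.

PV^γ = const ⇒ γ = ln(P₂/P₁) / ln(V₁/V₂).
γ = ln(0.0623/1.84) / ln(4.09/55.3) = 1.3.

γ ≈ 1.30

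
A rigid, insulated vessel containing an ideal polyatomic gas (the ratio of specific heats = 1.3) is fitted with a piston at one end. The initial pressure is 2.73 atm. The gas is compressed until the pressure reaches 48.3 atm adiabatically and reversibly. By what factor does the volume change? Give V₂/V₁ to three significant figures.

From PV^γ = const, V₂/V₁ = (P₁/P₂)^(1/γ).
V₂/V₁ = (2.73/48.3)^(0.769) = 0.1097.

V₂/V₁ ≈ 0.110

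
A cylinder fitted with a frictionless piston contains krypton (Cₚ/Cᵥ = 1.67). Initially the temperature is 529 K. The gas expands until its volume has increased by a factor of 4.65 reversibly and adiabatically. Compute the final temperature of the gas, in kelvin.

T₂ ≈ 189 K

For a reversible adiabat TV^(γ−1) is constant, so T₂ = T₁ (V₁/V₂)^(γ−1).
T₂ = 529 × (1/4.65)^(0.67) = 188.9 K.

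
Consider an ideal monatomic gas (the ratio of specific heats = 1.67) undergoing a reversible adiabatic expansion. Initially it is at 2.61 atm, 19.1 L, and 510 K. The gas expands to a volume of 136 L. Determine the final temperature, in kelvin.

Adiabatic: T₁V₁^(γ−1) = T₂V₂^(γ−1) ⇒ T₂ = T₁ (V₁/V₂)^(γ−1).
T₂ = 510 × (19.1/136)^(0.67) = 136.9 K.

T₂ ≈ 137 K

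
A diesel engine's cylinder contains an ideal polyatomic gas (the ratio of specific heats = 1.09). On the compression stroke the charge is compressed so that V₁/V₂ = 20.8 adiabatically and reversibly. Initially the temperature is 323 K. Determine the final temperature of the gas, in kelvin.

T₂ ≈ 424 K

For a reversible adiabat TV^(γ−1) is constant, so T₂ = T₁ (V₁/V₂)^(γ−1).
T₂ = 323 × 20.8^(0.09) = 424.5 K.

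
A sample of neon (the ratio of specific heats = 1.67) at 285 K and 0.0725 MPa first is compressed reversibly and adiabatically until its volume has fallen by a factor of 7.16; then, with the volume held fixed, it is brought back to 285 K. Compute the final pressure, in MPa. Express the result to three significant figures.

P₃ ≈ 0.519 MPa

Adiabatic step (PV^γ = const): P₂ = 0.0725×7.16^(1.67) = 1.941 MPa; T₂ = 285×7.16^(0.67) = 1066 K.
Isochoric: P₃ = P₂(T₃/T₂) = 1.941 × (285/1066) = 0.5191 MPa.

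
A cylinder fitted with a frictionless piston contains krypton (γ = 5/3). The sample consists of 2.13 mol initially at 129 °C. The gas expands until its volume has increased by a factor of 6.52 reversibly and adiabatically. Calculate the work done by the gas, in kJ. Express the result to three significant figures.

W ≈ 7.62 kJ

Adiabatic: T₁V₁^(γ−1) = T₂V₂^(γ−1) ⇒ T₂ = T₁ (V₁/V₂)^(γ−1).
T₁ = 129 °C = 402.1 K.
T₂ = 402.1 × (1/6.52)^(2/3) = 115.2 K.
Q = 0, so ΔU = W_on_gas = nCᵥΔT with Cᵥ = R/(γ−1) = 12.47 J/(mol·K).
ΔU = 2.13 × 12.47 × (115.2 − 402.1) = -7622 J.
Work done by the gas = −ΔU = 7622 J.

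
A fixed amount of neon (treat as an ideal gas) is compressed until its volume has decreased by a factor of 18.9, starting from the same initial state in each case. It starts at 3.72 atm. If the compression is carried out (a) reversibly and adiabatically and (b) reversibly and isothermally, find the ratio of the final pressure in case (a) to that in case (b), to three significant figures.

For a monatomic ideal gas γ = 5/3.
Isothermal: P_b = P₁(V₁/V₂) = 3.72×18.9.
Adiabatic: P_a = P₁(V₁/V₂)^γ = 3.72×18.9^(5/3).
P_a/P_b = (V₁/V₂)^(γ−1) = 18.9^(2/3) = 7.095.

P_adiabatic / P_isothermal ≈ 7.10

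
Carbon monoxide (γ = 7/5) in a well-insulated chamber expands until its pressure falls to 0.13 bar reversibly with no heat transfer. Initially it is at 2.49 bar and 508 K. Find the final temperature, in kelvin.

T₂ ≈ 219 K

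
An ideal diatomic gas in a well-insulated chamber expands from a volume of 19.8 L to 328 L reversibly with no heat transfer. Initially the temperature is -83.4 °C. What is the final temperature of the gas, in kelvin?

T₂ ≈ 61.7 K

Adiabatic: T₁V₁^(γ−1) = T₂V₂^(γ−1) ⇒ T₂ = T₁ (V₁/V₂)^(γ−1).
For a diatomic ideal gas γ = 7/5, so γ−1 = 2/5.
T₁ = -83.4 °C = 189.7 K.
T₂ = 189.7 × (19.8/328)^(2/5) = 61.73 K.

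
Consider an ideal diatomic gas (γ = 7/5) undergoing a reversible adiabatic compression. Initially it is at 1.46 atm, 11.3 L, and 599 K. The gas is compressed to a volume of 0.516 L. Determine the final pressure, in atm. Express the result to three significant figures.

Since PV^γ is constant along a reversible adiabat, P₂ = P₁ (V₁/V₂)^γ.
P₂ = 1.46 × (11.3/0.516)^(7/5) = 109.9 atm.

P₂ ≈ 110 atm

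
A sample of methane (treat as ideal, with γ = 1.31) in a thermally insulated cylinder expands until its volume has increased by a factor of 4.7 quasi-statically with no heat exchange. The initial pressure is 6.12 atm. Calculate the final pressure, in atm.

Adiabatic: P₁V₁^γ = P₂V₂^γ ⇒ P₂ = P₁ (V₁/V₂)^γ.
P₂ = 6.12 × (1/4.7)^(1.31) = 0.8059 atm.

P₂ ≈ 0.806 atm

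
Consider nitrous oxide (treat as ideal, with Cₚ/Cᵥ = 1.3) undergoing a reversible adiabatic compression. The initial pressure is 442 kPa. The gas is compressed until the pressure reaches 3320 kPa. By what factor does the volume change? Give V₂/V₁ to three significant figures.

From PV^γ = const, V₂/V₁ = (P₁/P₂)^(1/γ).
V₂/V₁ = (442/3320)^(0.769) = 0.212.

V₂/V₁ ≈ 0.212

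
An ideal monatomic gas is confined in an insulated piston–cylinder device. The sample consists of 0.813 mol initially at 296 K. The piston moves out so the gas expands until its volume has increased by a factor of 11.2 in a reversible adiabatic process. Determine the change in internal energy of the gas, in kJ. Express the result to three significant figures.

ΔU ≈ -2.40 kJ

Adiabatic: T₁V₁^(γ−1) = T₂V₂^(γ−1) ⇒ T₂ = T₁ (V₁/V₂)^(γ−1).
γ = 5/3 for a monatomic ideal gas, so γ−1 = 2/3.
T₂ = 296 × (1/11.2)^(2/3) = 59.13 K.
Q = 0, so ΔU = W_on_gas = nCᵥΔT with Cᵥ = R/(γ−1) = 12.47 J/(mol·K).
ΔU = 0.813 × 12.47 × (59.13 − 296) = -2402 J.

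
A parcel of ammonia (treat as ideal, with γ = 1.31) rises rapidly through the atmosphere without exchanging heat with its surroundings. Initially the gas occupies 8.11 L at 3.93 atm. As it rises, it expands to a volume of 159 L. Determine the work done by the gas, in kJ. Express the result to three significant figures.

W ≈ 6.28 kJ

P₂ = P₁(V₁/V₂)^γ = 3.93×(8.11/159)^(1.31) = 0.07969 atm.
For a reversible adiabat, W_by_gas = (P₁V₁ − P₂V₂)/(γ−1).
W_by = (398200×0.00811 − 8074×0.159) / (0.31) = 6276 J.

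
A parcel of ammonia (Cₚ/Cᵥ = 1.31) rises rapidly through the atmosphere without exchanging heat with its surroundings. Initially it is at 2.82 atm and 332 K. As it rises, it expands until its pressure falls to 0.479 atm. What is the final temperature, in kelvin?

Adiabatic: T₂/T₁ = (P₂/P₁)^((γ−1)/γ).
T₂ = 332 × (0.479/2.82)^(0.237) = 218.2 K.

T₂ ≈ 218 K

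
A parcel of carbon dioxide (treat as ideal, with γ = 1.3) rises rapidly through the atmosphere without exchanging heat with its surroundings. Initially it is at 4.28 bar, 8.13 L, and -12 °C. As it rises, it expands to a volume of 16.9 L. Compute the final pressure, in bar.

P₂ ≈ 1.65 bar

Adiabatic: P₁V₁^γ = P₂V₂^γ ⇒ P₂ = P₁ (V₁/V₂)^γ.
P₂ = 4.28 × (8.13/16.9)^(1.3) = 1.653 bar.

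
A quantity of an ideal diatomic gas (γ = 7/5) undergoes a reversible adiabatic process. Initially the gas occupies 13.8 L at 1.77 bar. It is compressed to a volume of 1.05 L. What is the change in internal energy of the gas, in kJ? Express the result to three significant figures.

P₂ = P₁(V₁/V₂)^γ = 1.77×(13.8/1.05)^(7/5) = 65.18 bar.
For a reversible adiabat, W_by_gas = (P₁V₁ − P₂V₂)/(γ−1).
W_by = (177000×0.0138 − 6.518×10^6×0.00105) / (2/5) = -11000 J.
Q = 0 ⇒ ΔU = −W_by = 11000 J.

ΔU ≈ 11.0 kJ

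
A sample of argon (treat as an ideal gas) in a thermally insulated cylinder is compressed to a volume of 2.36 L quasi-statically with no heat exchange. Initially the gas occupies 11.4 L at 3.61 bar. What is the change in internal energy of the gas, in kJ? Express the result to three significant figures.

γ = 5/3 for a monatomic ideal gas.
P₂ = P₁(V₁/V₂)^γ = 3.61×(11.4/2.36)^(5/3) = 49.83 bar.
For a reversible adiabat, W_by_gas = (P₁V₁ − P₂V₂)/(γ−1).
W_by = (361000×0.0114 − 4.983×10^6×0.00236) / (2/3) = -11470 J.
Q = 0 ⇒ ΔU = −W_by = 11470 J.

ΔU ≈ 11.5 kJ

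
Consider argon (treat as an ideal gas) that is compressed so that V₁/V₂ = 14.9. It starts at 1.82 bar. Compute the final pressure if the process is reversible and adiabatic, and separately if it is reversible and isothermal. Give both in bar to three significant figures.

adiabatic: 164 bar; isothermal: 27.1 bar

For a monatomic ideal gas γ = 5/3.
Isothermal: P₂ = P₁(V₁/V₂) = 1.82×14.9 = 27.12 bar.
Adiabatic: P₂ = P₁(V₁/V₂)^γ = 1.82×14.9^(5/3) = 164.2 bar.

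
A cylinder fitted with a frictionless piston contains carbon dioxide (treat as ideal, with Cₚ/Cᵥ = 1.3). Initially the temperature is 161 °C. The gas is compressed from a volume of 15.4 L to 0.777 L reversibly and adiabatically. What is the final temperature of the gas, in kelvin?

T₂ ≈ 1060 K

Adiabatic: T₁V₁^(γ−1) = T₂V₂^(γ−1) ⇒ T₂ = T₁ (V₁/V₂)^(γ−1).
T₁ = 161 °C = 434.1 K.
T₂ = 434.1 × (15.4/0.777)^(0.3) = 1064 K.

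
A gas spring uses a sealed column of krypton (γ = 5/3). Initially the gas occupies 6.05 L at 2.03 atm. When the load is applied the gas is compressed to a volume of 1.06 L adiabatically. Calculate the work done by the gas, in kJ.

W ≈ -4.09 kJ

P₂ = P₁(V₁/V₂)^γ = 2.03×(6.05/1.06)^(5/3) = 37 atm.
For a reversible adiabat, W_by_gas = (P₁V₁ − P₂V₂)/(γ−1).
W_by = (205700×0.00605 − 3.749×10^6×0.00106) / (2/3) = -4095 J.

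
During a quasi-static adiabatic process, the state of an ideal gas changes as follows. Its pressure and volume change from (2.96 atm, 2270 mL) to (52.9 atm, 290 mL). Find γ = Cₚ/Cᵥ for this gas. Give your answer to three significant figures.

PV^γ = const ⇒ γ = ln(P₂/P₁) / ln(V₁/V₂).
γ = ln(52.9/2.96) / ln(2270/290) = 1.401.

γ ≈ 1.40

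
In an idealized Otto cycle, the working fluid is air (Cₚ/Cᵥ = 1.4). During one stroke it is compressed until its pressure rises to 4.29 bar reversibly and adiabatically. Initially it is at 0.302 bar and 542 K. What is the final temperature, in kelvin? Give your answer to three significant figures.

T₂ ≈ 1160 K

Along an adiabat T P^((1−γ)/γ) is constant, so T₂ = T₁ (P₂/P₁)^((γ−1)/γ).
T₂ = 542 × (4.29/0.302)^(0.286) = 1157 K.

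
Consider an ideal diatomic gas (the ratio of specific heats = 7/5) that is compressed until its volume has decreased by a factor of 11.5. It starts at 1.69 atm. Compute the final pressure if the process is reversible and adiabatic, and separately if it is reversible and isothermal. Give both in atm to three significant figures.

adiabatic: 51.6 atm; isothermal: 19.4 atm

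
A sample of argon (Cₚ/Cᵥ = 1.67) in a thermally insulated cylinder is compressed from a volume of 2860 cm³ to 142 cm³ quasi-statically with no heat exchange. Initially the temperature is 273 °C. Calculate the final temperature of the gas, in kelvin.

T₂ ≈ 4080 K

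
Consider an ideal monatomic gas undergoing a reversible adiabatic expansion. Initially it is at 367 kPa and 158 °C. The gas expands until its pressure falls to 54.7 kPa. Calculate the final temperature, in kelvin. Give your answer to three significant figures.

T₂ ≈ 201 K

Adiabatic: T₂/T₁ = (P₂/P₁)^((γ−1)/γ).
For a monatomic ideal gas γ = 5/3, so (γ−1)/γ = 2/5.
T₁ = 158 °C = 431.1 K.
T₂ = 431.1 × (54.7/367)^(2/5) = 201.4 K.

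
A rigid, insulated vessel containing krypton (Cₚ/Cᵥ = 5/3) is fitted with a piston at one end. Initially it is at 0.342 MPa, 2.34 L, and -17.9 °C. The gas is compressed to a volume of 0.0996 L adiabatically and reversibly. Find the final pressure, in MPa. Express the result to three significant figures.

P₂ ≈ 65.9 MPa

Since PV^γ is constant along a reversible adiabat, P₂ = P₁ (V₁/V₂)^γ.
P₂ = 0.342 × (2.34/0.0996)^(5/3) = 65.91 MPa.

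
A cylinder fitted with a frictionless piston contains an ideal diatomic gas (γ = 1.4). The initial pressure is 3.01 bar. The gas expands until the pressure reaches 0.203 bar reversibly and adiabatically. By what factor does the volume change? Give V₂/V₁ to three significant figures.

From PV^γ = const, V₂/V₁ = (P₁/P₂)^(1/γ).
V₂/V₁ = (3.01/0.203)^(0.714) = 6.862.

V₂/V₁ ≈ 6.86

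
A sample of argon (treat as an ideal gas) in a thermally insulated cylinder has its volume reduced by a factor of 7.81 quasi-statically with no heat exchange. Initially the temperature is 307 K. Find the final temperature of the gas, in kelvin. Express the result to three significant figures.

Adiabatic: T₁V₁^(γ−1) = T₂V₂^(γ−1) ⇒ T₂ = T₁ (V₁/V₂)^(γ−1).
For a monatomic ideal gas γ = 5/3, so γ−1 = 2/3.
T₂ = 307 × 7.81^(2/3) = 1208 K.

T₂ ≈ 1210 K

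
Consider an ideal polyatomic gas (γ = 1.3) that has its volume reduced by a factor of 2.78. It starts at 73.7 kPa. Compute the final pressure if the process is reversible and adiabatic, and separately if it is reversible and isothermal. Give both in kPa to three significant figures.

adiabatic: 278 kPa; isothermal: 205 kPa

Isothermal: P₂ = P₁(V₁/V₂) = 73.7×2.78 = 204.9 kPa.
Adiabatic: P₂ = P₁(V₁/V₂)^γ = 73.7×2.78^(1.3) = 278.4 kPa.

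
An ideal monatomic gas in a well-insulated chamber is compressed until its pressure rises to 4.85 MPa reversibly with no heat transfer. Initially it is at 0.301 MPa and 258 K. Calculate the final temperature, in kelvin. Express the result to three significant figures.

T₂ ≈ 784 K

Along an adiabat T P^((1−γ)/γ) is constant, so T₂ = T₁ (P₂/P₁)^((γ−1)/γ).
For a monatomic ideal gas γ = 5/3, so (γ−1)/γ = 2/5.
T₂ = 258 × (4.85/0.301)^(2/5) = 784.3 K.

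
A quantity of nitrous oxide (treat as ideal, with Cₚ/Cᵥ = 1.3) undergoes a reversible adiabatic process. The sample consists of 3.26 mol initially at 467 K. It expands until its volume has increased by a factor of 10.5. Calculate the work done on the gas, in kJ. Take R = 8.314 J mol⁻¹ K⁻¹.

For a reversible adiabat TV^(γ−1) is constant, so T₂ = T₁ (V₁/V₂)^(γ−1).
T₂ = 467 × (1/10.5)^(0.3) = 230.7 K.
Q = 0, so ΔU = W_on_gas = nCᵥΔT with Cᵥ = R/(γ−1) = 27.71 J/(mol·K).
ΔU = 3.26 × 27.71 × (230.7 − 467) = -21350 J.

W ≈ -21.4 kJ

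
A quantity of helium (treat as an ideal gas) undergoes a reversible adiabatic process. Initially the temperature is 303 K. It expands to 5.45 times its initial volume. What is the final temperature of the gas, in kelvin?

Adiabatic: T₁V₁^(γ−1) = T₂V₂^(γ−1) ⇒ T₂ = T₁ (V₁/V₂)^(γ−1).
For a monatomic ideal gas γ = 5/3, so γ−1 = 2/3.
T₂ = 303 × (1/5.45)^(2/3) = 97.84 K.

T₂ ≈ 97.8 K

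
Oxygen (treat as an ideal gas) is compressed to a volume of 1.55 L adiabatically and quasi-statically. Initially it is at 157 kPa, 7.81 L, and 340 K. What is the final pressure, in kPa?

P₂ ≈ 1510 kPa

Adiabatic: P₁V₁^γ = P₂V₂^γ ⇒ P₂ = P₁ (V₁/V₂)^γ.
γ = 7/5 for a diatomic ideal gas.
P₂ = 157 × (7.81/1.55)^(7/5) = 1511 kPa.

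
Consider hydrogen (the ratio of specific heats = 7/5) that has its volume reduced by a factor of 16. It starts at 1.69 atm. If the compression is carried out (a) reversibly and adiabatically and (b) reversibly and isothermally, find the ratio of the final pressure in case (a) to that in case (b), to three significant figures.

Isothermal: P_b = P₁(V₁/V₂) = 1.69×16.
Adiabatic: P_a = P₁(V₁/V₂)^γ = 1.69×16^(7/5).
P_a/P_b = (V₁/V₂)^(γ−1) = 16^(2/5) = 3.031.

P_adiabatic / P_isothermal ≈ 3.03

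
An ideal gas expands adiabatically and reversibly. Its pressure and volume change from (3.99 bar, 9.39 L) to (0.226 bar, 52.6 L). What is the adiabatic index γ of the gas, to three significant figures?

PV^γ = const ⇒ γ = ln(P₂/P₁) / ln(V₁/V₂).
γ = ln(0.226/3.99) / ln(9.39/52.6) = 1.666.

γ ≈ 1.67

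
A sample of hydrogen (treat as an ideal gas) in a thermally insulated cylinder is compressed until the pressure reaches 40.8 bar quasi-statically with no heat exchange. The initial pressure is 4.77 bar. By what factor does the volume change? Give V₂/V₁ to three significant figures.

From PV^γ = const, V₂/V₁ = (P₁/P₂)^(1/γ).
For a diatomic ideal gas γ = 7/5.
V₂/V₁ = (4.77/40.8)^(5/7) = 0.2159.

V₂/V₁ ≈ 0.216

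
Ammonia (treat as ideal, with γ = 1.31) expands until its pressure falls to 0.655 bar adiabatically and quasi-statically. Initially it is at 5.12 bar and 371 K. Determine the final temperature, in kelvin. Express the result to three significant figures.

T₂ ≈ 228 K

Adiabatic: T₂/T₁ = (P₂/P₁)^((γ−1)/γ).
T₂ = 371 × (0.655/5.12)^(0.237) = 228.1 K.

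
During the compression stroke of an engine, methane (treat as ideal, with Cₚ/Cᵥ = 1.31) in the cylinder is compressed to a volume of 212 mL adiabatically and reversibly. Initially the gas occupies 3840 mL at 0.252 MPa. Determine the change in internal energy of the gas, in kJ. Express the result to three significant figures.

ΔU ≈ 4.54 kJ

P₂ = P₁(V₁/V₂)^γ = 0.252×(3840/212)^(1.31) = 11.2 MPa.
For a reversible adiabat, W_by_gas = (P₁V₁ − P₂V₂)/(γ−1).
W_by = (252000×0.00384 − 1.12×10^7×0.000212) / (0.31) = -4541 J.
Q = 0 ⇒ ΔU = −W_by = 4541 J.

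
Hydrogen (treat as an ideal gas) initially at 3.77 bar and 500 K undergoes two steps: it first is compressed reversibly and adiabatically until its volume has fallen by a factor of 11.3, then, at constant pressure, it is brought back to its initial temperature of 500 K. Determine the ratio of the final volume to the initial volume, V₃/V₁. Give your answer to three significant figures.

V₃/V₁ ≈ 0.0335

For a diatomic ideal gas γ = 7/5.
Adiabatic step: V₂/V₁ = 0.0885; T₂ = T₁·11.3^(2/5) = 1319 K.
Isobaric step: V₃/V₂ = T₃/T₂ = 500/1319.
V₃/V₁ = (V₂/V₁)(V₃/V₂) = 0.0885 × (500/1319) = 0.03355.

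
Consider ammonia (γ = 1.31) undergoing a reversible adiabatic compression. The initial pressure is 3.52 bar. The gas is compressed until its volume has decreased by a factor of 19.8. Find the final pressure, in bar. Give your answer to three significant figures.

Adiabatic: P₁V₁^γ = P₂V₂^γ ⇒ P₂ = P₁ (V₁/V₂)^γ.
P₂ = 3.52 × 19.8^(1.31) = 175.9 bar.

P₂ ≈ 176 bar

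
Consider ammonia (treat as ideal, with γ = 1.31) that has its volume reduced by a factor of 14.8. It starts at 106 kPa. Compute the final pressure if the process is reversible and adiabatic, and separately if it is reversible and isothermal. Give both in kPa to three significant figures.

Isothermal: P₂ = P₁(V₁/V₂) = 106×14.8 = 1569 kPa.
Adiabatic: P₂ = P₁(V₁/V₂)^γ = 106×14.8^(1.31) = 3617 kPa.

adiabatic: 3620 kPa; isothermal: 1570 kPa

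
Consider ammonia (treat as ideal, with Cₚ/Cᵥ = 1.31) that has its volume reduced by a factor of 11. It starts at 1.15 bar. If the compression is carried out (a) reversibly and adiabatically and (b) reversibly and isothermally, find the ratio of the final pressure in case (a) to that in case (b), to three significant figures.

P_adiabatic / P_isothermal ≈ 2.10

Isothermal: P_b = P₁(V₁/V₂) = 1.15×11.
Adiabatic: P_a = P₁(V₁/V₂)^γ = 1.15×11^(1.31).
P_a/P_b = (V₁/V₂)^(γ−1) = 11^(0.31) = 2.103.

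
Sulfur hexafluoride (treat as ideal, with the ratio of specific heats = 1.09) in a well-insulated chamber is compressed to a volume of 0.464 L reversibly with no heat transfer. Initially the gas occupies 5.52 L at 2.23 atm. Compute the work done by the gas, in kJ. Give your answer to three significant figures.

W ≈ -3.46 kJ

P₂ = P₁(V₁/V₂)^γ = 2.23×(5.52/0.464)^(1.09) = 33.15 atm.
For a reversible adiabat, W_by_gas = (P₁V₁ − P₂V₂)/(γ−1).
W_by = (226000×0.00552 − 3.359×10^6×0.000464) / (0.09) = -3460 J.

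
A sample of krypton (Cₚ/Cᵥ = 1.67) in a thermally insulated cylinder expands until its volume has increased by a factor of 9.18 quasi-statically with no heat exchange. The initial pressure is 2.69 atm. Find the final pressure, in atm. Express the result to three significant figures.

P₂ ≈ 0.0663 atm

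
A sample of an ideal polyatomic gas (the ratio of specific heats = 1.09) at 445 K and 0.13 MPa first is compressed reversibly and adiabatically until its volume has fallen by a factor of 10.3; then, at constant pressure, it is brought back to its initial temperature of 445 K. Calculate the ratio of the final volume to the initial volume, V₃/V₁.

Adiabatic step: V₂/V₁ = 0.09709; T₂ = T₁·10.3^(0.09) = 548.9 K.
Isobaric step: V₃/V₂ = T₃/T₂ = 445/548.9.
V₃/V₁ = (V₂/V₁)(V₃/V₂) = 0.09709 × (445/548.9) = 0.07871.

V₃/V₁ ≈ 0.0787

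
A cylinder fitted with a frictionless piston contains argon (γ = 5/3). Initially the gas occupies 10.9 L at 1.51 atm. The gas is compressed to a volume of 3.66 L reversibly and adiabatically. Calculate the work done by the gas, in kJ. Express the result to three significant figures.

W ≈ -2.68 kJ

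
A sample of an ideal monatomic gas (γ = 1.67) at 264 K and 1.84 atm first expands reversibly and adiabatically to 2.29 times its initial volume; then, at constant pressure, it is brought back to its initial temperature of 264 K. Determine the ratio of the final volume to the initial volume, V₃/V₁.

V₃/V₁ ≈ 3.99

Adiabatic step: V₂/V₁ = 2.29; T₂ = T₁·(1/2.29)^(0.67) = 151.5 K.
Isobaric step: V₃/V₂ = T₃/T₂ = 264/151.5.
V₃/V₁ = (V₂/V₁)(V₃/V₂) = 2.29 × (264/151.5) = 3.99.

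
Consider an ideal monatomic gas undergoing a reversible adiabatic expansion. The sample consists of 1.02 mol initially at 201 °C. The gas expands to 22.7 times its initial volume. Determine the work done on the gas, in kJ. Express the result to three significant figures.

W ≈ -5.28 kJ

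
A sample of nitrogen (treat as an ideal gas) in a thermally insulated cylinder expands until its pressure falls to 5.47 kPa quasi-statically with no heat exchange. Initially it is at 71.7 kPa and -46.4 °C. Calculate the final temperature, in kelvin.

Adiabatic: T₂/T₁ = (P₂/P₁)^((γ−1)/γ).
For a diatomic ideal gas γ = 7/5, so (γ−1)/γ = 2/7.
T₁ = -46.4 °C = 226.7 K.
T₂ = 226.7 × (5.47/71.7)^(2/7) = 108.7 K.

T₂ ≈ 109 K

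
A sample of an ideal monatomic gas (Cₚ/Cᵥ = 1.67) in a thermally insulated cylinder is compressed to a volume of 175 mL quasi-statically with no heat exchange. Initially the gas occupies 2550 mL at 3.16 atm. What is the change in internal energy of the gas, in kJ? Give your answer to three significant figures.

ΔU ≈ 6.12 kJ

P₂ = P₁(V₁/V₂)^γ = 3.16×(2550/175)^(1.67) = 277.2 atm.
For a reversible adiabat, W_by_gas = (P₁V₁ − P₂V₂)/(γ−1).
W_by = (320200×0.00255 − 2.808×10^7×0.000175) / (0.67) = -6117 J.
Q = 0 ⇒ ΔU = −W_by = 6117 J.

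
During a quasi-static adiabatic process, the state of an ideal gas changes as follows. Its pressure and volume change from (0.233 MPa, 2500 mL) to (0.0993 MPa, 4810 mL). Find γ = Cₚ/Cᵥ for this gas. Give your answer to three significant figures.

γ ≈ 1.30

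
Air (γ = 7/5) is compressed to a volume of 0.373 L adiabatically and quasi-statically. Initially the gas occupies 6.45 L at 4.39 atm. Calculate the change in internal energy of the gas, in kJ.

P₂ = P₁(V₁/V₂)^γ = 4.39×(6.45/0.373)^(7/5) = 237.4 atm.
For a reversible adiabat, W_by_gas = (P₁V₁ − P₂V₂)/(γ−1).
W_by = (444800×0.00645 − 2.405×10^7×0.000373) / (2/5) = -15260 J.
Q = 0 ⇒ ΔU = −W_by = 15260 J.

ΔU ≈ 15.3 kJ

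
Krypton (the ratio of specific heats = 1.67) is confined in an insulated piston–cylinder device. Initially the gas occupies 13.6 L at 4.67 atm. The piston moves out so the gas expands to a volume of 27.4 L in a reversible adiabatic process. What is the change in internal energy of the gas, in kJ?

ΔU ≈ -3.60 kJ

P₂ = P₁(V₁/V₂)^γ = 4.67×(13.6/27.4)^(1.67) = 1.45 atm.
For a reversible adiabat, W_by_gas = (P₁V₁ − P₂V₂)/(γ−1).
W_by = (473200×0.0136 − 146900×0.0274) / (0.67) = 3598 J.
Q = 0 ⇒ ΔU = −W_by = -3598 J.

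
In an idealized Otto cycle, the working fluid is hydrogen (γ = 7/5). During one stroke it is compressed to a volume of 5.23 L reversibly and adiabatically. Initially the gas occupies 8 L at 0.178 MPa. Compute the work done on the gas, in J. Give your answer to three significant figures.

P₂ = P₁(V₁/V₂)^γ = 0.178×(8/5.23)^(7/5) = 0.3227 MPa.
For a reversible adiabat, W_by_gas = (P₁V₁ − P₂V₂)/(γ−1).
W_by = (178000×0.008 − 322700×0.00523) / (2/5) = -659.7 J.
W_on_gas = −W_by = 659.7 J.

W ≈ 660 J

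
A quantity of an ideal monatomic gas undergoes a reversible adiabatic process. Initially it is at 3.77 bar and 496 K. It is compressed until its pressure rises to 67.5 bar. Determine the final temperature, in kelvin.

T₂ ≈ 1570 K

Adiabatic: T₂/T₁ = (P₂/P₁)^((γ−1)/γ).
For a monatomic ideal gas γ = 5/3, so (γ−1)/γ = 2/5.
T₂ = 496 × (67.5/3.77)^(2/5) = 1573 K.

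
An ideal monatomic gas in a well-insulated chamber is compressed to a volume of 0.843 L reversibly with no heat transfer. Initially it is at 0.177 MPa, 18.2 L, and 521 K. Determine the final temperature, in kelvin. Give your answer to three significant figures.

Adiabatic: T₁V₁^(γ−1) = T₂V₂^(γ−1) ⇒ T₂ = T₁ (V₁/V₂)^(γ−1).
γ = 5/3 for a monatomic ideal gas.
T₂ = 521 × (18.2/0.843)^(2/3) = 4040 K.

T₂ ≈ 4040 K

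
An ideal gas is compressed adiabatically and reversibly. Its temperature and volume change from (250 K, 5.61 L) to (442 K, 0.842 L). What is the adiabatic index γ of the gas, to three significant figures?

γ ≈ 1.30

TV^(γ−1) = const ⇒ γ − 1 = ln(T₂/T₁) / ln(V₁/V₂).
γ = 1 + ln(442/250) / ln(5.61/0.842) = 1.3.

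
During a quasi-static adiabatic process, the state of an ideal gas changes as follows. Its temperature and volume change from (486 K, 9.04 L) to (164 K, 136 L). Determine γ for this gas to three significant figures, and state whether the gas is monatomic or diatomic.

TV^(γ−1) = const ⇒ γ − 1 = ln(T₂/T₁) / ln(V₁/V₂).
γ = 1 + ln(164/486) / ln(9.04/136) = 1.401.
γ ≈ 1.40 is close to 7/5, so the gas is diatomic.

γ ≈ 1.40; diatomic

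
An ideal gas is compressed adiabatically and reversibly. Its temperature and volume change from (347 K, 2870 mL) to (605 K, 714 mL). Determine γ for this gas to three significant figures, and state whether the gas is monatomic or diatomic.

TV^(γ−1) = const ⇒ γ − 1 = ln(T₂/T₁) / ln(V₁/V₂).
γ = 1 + ln(605/347) / ln(2870/714) = 1.4.
γ ≈ 1.40 is close to 7/5, so the gas is diatomic.

γ ≈ 1.40; diatomic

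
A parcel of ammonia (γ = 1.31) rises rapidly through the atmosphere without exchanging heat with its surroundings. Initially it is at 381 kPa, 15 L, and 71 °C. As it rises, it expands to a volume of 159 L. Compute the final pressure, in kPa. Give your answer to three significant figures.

Since PV^γ is constant along a reversible adiabat, P₂ = P₁ (V₁/V₂)^γ.
P₂ = 381 × (15/159)^(1.31) = 17.29 kPa.

P₂ ≈ 17.3 kPa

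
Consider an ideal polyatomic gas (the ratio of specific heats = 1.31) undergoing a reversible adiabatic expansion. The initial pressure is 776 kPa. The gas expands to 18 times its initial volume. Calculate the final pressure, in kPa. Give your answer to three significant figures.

P₂ ≈ 17.6 kPa

Since PV^γ is constant along a reversible adiabat, P₂ = P₁ (V₁/V₂)^γ.
P₂ = 776 × (1/18)^(1.31) = 17.6 kPa.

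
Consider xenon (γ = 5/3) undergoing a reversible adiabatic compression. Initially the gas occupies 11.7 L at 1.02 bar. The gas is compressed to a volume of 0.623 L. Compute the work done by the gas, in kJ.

W ≈ -10.9 kJ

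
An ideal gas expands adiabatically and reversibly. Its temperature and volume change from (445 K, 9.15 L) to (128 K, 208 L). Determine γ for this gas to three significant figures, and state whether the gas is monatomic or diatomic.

TV^(γ−1) = const ⇒ γ − 1 = ln(T₂/T₁) / ln(V₁/V₂).
γ = 1 + ln(128/445) / ln(9.15/208) = 1.399.
γ ≈ 1.40 is close to 7/5, so the gas is diatomic.

γ ≈ 1.40; diatomic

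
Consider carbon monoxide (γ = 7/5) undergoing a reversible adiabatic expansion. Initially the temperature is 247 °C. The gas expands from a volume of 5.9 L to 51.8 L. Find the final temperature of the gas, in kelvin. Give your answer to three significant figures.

For a reversible adiabat TV^(γ−1) is constant, so T₂ = T₁ (V₁/V₂)^(γ−1).
T₁ = 247 °C = 520.1 K.
T₂ = 520.1 × (5.9/51.8)^(2/5) = 218.1 K.

T₂ ≈ 218 K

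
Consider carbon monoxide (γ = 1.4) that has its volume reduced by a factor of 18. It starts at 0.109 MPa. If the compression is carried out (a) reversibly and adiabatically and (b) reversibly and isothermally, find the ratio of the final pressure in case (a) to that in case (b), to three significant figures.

P_adiabatic / P_isothermal ≈ 3.18

Isothermal: P_b = P₁(V₁/V₂) = 0.109×18.
Adiabatic: P_a = P₁(V₁/V₂)^γ = 0.109×18^(1.4).
P_a/P_b = (V₁/V₂)^(γ−1) = 18^(0.4) = 3.178.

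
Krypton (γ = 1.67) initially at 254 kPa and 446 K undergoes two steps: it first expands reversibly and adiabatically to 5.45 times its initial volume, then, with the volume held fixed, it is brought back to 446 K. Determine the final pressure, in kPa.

Adiabatic step (PV^γ = const): P₂ = 254×(1/5.45)^(1.67) = 14.96 kPa; T₂ = 446×(1/5.45)^(0.67) = 143.2 K.
Isochoric: P₃ = P₂(T₃/T₂) = 14.96 × (446/143.2) = 46.61 kPa.

P₃ ≈ 46.6 kPa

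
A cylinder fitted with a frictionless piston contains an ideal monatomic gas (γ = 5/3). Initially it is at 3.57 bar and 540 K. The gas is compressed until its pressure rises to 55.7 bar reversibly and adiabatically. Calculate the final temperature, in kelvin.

Along an adiabat T P^((1−γ)/γ) is constant, so T₂ = T₁ (P₂/P₁)^((γ−1)/γ).
T₂ = 540 × (55.7/3.57)^(2/5) = 1621 K.

T₂ ≈ 1620 K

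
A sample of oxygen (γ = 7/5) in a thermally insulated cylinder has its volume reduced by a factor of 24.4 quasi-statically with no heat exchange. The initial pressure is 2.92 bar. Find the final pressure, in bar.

P₂ ≈ 256 bar

Adiabatic: P₁V₁^γ = P₂V₂^γ ⇒ P₂ = P₁ (V₁/V₂)^γ.
P₂ = 2.92 × 24.4^(7/5) = 255.7 bar.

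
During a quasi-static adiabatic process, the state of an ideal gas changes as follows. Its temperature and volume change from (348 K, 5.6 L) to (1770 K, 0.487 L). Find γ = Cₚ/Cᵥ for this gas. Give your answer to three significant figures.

γ ≈ 1.67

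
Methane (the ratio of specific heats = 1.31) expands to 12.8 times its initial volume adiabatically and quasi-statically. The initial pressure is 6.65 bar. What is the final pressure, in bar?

Since PV^γ is constant along a reversible adiabat, P₂ = P₁ (V₁/V₂)^γ.
P₂ = 6.65 × (1/12.8)^(1.31) = 0.2357 bar.

P₂ ≈ 0.236 bar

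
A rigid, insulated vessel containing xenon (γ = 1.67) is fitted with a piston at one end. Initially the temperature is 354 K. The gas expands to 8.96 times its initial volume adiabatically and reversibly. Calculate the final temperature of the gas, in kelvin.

T₂ ≈ 81.5 K

For a reversible adiabat TV^(γ−1) is constant, so T₂ = T₁ (V₁/V₂)^(γ−1).
T₂ = 354 × (1/8.96)^(0.67) = 81.46 K.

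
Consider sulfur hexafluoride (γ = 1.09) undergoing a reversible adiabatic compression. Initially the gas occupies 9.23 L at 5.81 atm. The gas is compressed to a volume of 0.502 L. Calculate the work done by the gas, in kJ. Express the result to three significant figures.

W ≈ -18.1 kJ

P₂ = P₁(V₁/V₂)^γ = 5.81×(9.23/0.502)^(1.09) = 138.8 atm.
For a reversible adiabat, W_by_gas = (P₁V₁ − P₂V₂)/(γ−1).
W_by = (588700×0.00923 − 1.407×10^7×0.000502) / (0.09) = -18090 J.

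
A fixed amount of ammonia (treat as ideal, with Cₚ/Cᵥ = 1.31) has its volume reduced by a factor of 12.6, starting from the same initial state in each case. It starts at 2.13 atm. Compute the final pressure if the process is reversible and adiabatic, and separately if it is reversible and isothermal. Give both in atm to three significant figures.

adiabatic: 58.9 atm; isothermal: 26.8 atm

Isothermal: P₂ = P₁(V₁/V₂) = 2.13×12.6 = 26.84 atm.
Adiabatic: P₂ = P₁(V₁/V₂)^γ = 2.13×12.6^(1.31) = 58.87 atm.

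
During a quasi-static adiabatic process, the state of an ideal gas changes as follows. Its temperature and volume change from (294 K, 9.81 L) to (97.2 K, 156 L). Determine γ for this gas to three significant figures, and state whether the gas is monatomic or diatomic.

γ ≈ 1.40; diatomic

TV^(γ−1) = const ⇒ γ − 1 = ln(T₂/T₁) / ln(V₁/V₂).
γ = 1 + ln(97.2/294) / ln(9.81/156) = 1.4.
γ ≈ 1.40 is close to 7/5, so the gas is diatomic.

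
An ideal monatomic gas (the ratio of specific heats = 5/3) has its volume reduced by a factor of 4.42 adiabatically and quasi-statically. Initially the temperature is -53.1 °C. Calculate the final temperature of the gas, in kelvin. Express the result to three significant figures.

T₂ ≈ 593 K

Adiabatic: T₁V₁^(γ−1) = T₂V₂^(γ−1) ⇒ T₂ = T₁ (V₁/V₂)^(γ−1).
T₁ = -53.1 °C = 220 K.
T₂ = 220 × 4.42^(2/3) = 592.7 K.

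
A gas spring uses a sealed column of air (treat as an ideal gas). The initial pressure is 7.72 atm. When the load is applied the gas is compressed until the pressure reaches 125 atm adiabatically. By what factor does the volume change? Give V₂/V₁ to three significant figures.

V₂/V₁ ≈ 0.137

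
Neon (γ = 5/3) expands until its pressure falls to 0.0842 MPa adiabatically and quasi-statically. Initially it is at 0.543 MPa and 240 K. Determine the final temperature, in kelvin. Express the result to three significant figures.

T₂ ≈ 114 K

Along an adiabat T P^((1−γ)/γ) is constant, so T₂ = T₁ (P₂/P₁)^((γ−1)/γ).
T₂ = 240 × (0.0842/0.543)^(2/5) = 113.9 K.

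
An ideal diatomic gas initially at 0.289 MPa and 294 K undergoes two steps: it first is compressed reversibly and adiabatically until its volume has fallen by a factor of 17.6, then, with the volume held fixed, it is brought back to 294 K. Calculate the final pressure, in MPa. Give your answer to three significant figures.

For a diatomic ideal gas γ = 7/5.
Adiabatic step (PV^γ = const): P₂ = 0.289×17.6^(7/5) = 16.02 MPa; T₂ = 294×17.6^(2/5) = 925.9 K.
Isochoric: P₃ = P₂(T₃/T₂) = 16.02 × (294/925.9) = 5.086 MPa.

P₃ ≈ 5.09 MPa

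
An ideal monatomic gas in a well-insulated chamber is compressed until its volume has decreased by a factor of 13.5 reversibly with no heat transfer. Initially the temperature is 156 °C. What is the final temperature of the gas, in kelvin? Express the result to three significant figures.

T₂ ≈ 2430 K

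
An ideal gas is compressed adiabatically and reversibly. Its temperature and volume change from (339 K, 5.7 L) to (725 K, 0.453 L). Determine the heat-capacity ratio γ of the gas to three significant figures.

γ ≈ 1.30

TV^(γ−1) = const ⇒ γ − 1 = ln(T₂/T₁) / ln(V₁/V₂).
γ = 1 + ln(725/339) / ln(5.7/0.453) = 1.3.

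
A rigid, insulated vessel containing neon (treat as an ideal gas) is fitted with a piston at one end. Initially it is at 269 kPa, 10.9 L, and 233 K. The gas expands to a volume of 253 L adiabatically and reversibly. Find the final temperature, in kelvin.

For a reversible adiabat TV^(γ−1) is constant, so T₂ = T₁ (V₁/V₂)^(γ−1).
γ = 5/3 for a monatomic ideal gas.
T₂ = 233 × (10.9/253)^(2/3) = 28.63 K.

T₂ ≈ 28.6 K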